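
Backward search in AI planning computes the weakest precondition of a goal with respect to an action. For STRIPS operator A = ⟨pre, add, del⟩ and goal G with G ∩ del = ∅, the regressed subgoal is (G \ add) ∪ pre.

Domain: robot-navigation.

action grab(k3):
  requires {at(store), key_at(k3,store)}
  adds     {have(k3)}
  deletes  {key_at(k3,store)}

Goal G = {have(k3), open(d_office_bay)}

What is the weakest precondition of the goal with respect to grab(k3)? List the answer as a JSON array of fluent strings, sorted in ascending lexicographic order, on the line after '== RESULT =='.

Compute (G \ add) ∪ pre:
  G ∩ del = {}  (empty — regression defined)
  G \ add = {have(k3), open(d_office_bay)} \ {have(k3)} = {open(d_office_bay)}
  ∪ pre   = {open(d_office_bay)} ∪ {at(store), key_at(k3,store)}
          = {at(store), key_at(k3,store), open(d_office_bay)}

== RESULT ==
["at(store)", "key_at(k3,store)", "open(d_office_bay)"]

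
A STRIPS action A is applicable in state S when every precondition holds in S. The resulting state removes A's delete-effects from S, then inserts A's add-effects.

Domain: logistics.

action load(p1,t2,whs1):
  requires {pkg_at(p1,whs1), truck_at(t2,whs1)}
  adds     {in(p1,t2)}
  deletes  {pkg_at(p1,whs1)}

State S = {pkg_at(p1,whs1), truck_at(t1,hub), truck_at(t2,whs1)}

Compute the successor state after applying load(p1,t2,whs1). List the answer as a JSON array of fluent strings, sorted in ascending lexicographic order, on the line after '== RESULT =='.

Progress:
  pre ⊆ S: {pkg_at(p1,whs1), truck_at(t2,whs1)} ⊆ S  — applicable
  S \ del = {truck_at(t1,hub), truck_at(t2,whs1)}
  ∪ add   = {in(p1,t2), truck_at(t1,hub), truck_at(t2,whs1)}

== RESULT ==
["in(p1,t2)", "truck_at(t1,hub)", "truck_at(t2,whs1)"]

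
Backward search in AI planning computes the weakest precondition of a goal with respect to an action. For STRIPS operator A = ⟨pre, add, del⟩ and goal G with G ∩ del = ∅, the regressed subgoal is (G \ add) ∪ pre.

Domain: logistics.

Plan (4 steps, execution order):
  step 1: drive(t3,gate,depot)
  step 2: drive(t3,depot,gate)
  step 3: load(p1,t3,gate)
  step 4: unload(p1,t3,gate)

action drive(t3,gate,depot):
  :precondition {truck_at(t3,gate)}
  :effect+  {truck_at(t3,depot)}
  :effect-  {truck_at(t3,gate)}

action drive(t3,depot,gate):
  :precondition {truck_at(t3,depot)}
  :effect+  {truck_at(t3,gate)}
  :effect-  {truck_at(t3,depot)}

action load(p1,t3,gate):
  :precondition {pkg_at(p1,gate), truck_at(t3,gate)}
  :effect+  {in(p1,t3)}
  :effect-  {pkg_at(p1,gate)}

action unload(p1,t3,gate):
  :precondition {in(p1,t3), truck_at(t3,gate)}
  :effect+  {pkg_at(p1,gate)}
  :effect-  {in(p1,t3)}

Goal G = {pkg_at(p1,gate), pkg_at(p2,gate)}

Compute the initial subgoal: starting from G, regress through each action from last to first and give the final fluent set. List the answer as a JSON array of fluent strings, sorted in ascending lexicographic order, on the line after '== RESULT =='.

Regress step by step:
  through step 4 (unload(p1,t3,gate)): drop {pkg_at(p1,gate)}, keep {pkg_at(p2,gate)}, require {in(p1,t3), truck_at(t3,gate)}
    → {in(p1,t3), pkg_at(p2,gate), truck_at(t3,gate)}
  through step 3 (load(p1,t3,gate)): drop {in(p1,t3)}, keep {pkg_at(p2,gate), truck_at(t3,gate)}, require {pkg_at(p1,gate), truck_at(t3,gate)}
    → {pkg_at(p1,gate), pkg_at(p2,gate), truck_at(t3,gate)}
  through step 2 (drive(t3,depot,gate)): drop {truck_at(t3,gate)}, keep {pkg_at(p1,gate), pkg_at(p2,gate)}, require {truck_at(t3,depot)}
    → {pkg_at(p1,gate), pkg_at(p2,gate), truck_at(t3,depot)}
  through step 1 (drive(t3,gate,depot)): drop {truck_at(t3,depot)}, keep {pkg_at(p1,gate), pkg_at(p2,gate)}, require {truck_at(t3,gate)}
    → {pkg_at(p1,gate), pkg_at(p2,gate), truck_at(t3,gate)}

== RESULT ==
["pkg_at(p1,gate)", "pkg_at(p2,gate)", "truck_at(t3,gate)"]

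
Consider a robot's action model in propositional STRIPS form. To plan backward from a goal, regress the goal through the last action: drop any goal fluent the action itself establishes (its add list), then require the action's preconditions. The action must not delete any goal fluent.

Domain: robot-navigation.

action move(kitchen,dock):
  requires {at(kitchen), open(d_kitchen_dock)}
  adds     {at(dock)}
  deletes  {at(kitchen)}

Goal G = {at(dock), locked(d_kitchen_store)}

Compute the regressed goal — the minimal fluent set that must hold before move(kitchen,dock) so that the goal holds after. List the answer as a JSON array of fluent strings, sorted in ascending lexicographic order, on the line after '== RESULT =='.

Regress:
  G ∩ del = {}  (empty — regression defined)
  G \ add = {at(dock), locked(d_kitchen_store)} \ {at(dock)} = {locked(d_kitchen_store)}
  ∪ pre   = {locked(d_kitchen_store)} ∪ {at(kitchen), open(d_kitchen_dock)}
          = {at(kitchen), locked(d_kitchen_store), open(d_kitchen_dock)}

== RESULT ==
["at(kitchen)", "locked(d_kitchen_store)", "open(d_kitchen_dock)"]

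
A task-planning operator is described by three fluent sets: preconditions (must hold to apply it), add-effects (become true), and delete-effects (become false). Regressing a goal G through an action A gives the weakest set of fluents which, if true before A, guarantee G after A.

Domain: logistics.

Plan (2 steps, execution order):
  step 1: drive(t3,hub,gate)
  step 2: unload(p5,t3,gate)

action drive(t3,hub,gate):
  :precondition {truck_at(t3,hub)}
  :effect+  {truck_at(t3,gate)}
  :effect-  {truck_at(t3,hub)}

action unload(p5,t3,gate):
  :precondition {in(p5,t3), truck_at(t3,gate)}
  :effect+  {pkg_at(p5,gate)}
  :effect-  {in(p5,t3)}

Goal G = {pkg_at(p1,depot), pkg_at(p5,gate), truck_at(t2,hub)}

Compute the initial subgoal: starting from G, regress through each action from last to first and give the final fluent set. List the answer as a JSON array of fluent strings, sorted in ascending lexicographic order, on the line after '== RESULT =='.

Regress step by step:
  through step 2 (unload(p5,t3,gate)): drop {pkg_at(p5,gate)}, keep {pkg_at(p1,depot), truck_at(t2,hub)}, require {in(p5,t3), truck_at(t3,gate)}
    → {in(p5,t3), pkg_at(p1,depot), truck_at(t2,hub), truck_at(t3,gate)}
  through step 1 (drive(t3,hub,gate)): drop {truck_at(t3,gate)}, keep {in(p5,t3), pkg_at(p1,depot), truck_at(t2,hub)}, require {truck_at(t3,hub)}
    → {in(p5,t3), pkg_at(p1,depot), truck_at(t2,hub), truck_at(t3,hub)}

== RESULT ==
["in(p5,t3)", "pkg_at(p1,depot)", "truck_at(t2,hub)", "truck_at(t3,hub)"]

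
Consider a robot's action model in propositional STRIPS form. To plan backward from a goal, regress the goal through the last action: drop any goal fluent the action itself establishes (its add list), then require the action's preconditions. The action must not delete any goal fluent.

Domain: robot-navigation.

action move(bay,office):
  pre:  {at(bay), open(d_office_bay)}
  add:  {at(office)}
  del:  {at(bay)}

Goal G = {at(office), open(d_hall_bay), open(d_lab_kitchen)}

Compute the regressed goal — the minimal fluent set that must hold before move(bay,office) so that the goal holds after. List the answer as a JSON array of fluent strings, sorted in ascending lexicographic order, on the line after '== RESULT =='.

Compute (G \ add) ∪ pre:
  G ∩ del = {}  (empty — regression defined)
  G \ add = {at(office), open(d_hall_bay), open(d_lab_kitchen)} \ {at(office)} = {open(d_hall_bay), open(d_lab_kitchen)}
  ∪ pre   = {open(d_hall_bay), open(d_lab_kitchen)} ∪ {at(bay), open(d_office_bay)}
          = {at(bay), open(d_hall_bay), open(d_lab_kitchen), open(d_office_bay)}

== RESULT ==
["at(bay)", "open(d_hall_bay)", "open(d_lab_kitchen)", "open(d_office_bay)"]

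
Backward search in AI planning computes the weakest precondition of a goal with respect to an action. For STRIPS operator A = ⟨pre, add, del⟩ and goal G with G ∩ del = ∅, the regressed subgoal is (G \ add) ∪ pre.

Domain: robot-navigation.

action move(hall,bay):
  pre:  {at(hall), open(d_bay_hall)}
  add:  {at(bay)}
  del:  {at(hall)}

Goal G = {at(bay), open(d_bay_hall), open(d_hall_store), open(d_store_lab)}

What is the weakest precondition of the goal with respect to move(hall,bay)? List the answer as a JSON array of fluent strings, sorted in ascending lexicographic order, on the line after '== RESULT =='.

Regress:
  G ∩ del = {}  (empty — regression defined)
  G \ add = {at(bay), open(d_bay_hall), open(d_hall_store), open(d_store_lab)} \ {at(bay)} = {open(d_bay_hall), open(d_hall_store), open(d_store_lab)}
  ∪ pre   = {open(d_bay_hall), open(d_hall_store), open(d_store_lab)} ∪ {at(hall), open(d_bay_hall)}
          = {at(hall), open(d_bay_hall), open(d_hall_store), open(d_store_lab)}

== RESULT ==
["at(hall)", "open(d_bay_hall)", "open(d_hall_store)", "open(d_store_lab)"]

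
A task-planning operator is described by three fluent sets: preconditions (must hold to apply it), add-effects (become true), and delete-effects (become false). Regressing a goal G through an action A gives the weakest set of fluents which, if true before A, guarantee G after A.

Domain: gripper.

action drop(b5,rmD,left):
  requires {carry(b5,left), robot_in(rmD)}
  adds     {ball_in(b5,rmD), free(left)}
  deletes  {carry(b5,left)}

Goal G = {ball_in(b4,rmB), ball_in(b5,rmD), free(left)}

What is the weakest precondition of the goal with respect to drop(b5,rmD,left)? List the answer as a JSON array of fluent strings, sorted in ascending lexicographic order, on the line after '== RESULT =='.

Compute (G \ add) ∪ pre:
  G ∩ del = {}  (empty — regression defined)
  G \ add = {ball_in(b4,rmB), ball_in(b5,rmD), free(left)} \ {ball_in(b5,rmD), free(left)} = {ball_in(b4,rmB)}
  ∪ pre   = {ball_in(b4,rmB)} ∪ {carry(b5,left), robot_in(rmD)}
          = {ball_in(b4,rmB), carry(b5,left), robot_in(rmD)}

== RESULT ==
["ball_in(b4,rmB)", "carry(b5,left)", "robot_in(rmD)"]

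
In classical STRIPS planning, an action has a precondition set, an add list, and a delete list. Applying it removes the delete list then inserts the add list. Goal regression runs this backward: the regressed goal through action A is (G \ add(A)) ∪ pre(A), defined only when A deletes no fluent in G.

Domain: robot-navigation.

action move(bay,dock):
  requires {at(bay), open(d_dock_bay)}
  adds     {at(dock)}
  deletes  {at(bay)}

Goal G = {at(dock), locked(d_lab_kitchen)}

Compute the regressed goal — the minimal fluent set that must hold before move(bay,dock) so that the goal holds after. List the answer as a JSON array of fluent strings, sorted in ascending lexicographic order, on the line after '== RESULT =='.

Compute (G \ add) ∪ pre:
  G ∩ del = {}  (empty — regression defined)
  G \ add = {at(dock), locked(d_lab_kitchen)} \ {at(dock)} = {locked(d_lab_kitchen)}
  ∪ pre   = {locked(d_lab_kitchen)} ∪ {at(bay), open(d_dock_bay)}
          = {at(bay), locked(d_lab_kitchen), open(d_dock_bay)}

== RESULT ==
["at(bay)", "locked(d_lab_kitchen)", "open(d_dock_bay)"]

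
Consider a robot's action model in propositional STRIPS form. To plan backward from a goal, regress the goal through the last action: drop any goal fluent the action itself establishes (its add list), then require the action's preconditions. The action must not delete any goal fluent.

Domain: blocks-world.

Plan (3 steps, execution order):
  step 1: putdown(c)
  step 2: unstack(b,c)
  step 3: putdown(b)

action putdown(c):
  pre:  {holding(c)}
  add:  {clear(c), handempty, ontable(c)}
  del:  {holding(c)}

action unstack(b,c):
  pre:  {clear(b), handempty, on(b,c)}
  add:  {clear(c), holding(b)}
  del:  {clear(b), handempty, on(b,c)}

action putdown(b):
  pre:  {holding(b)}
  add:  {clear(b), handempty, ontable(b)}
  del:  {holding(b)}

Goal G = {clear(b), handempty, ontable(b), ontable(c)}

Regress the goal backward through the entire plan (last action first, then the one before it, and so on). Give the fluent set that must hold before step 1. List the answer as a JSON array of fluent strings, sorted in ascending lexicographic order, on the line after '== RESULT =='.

Work backward from the goal:
  through step 3 (putdown(b)): drop {clear(b), handempty, ontable(b)}, keep {ontable(c)}, require {holding(b)}
    → {holding(b), ontable(c)}
  through step 2 (unstack(b,c)): drop {holding(b)}, keep {ontable(c)}, require {clear(b), handempty, on(b,c)}
    → {clear(b), handempty, on(b,c), ontable(c)}
  through step 1 (putdown(c)): drop {handempty, ontable(c)}, keep {clear(b), on(b,c)}, require {holding(c)}
    → {clear(b), holding(c), on(b,c)}

== RESULT ==
["clear(b)", "holding(c)", "on(b,c)"]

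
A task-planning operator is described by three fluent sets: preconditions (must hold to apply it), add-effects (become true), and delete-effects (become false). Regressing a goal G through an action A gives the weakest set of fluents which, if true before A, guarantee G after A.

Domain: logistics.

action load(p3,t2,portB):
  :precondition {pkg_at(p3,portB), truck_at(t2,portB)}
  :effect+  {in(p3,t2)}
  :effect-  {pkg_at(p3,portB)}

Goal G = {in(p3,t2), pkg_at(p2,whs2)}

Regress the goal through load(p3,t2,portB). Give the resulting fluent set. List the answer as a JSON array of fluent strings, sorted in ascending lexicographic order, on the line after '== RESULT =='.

Compute (G \ add) ∪ pre:
  G ∩ del = {}  (empty — regression defined)
  G \ add = {in(p3,t2), pkg_at(p2,whs2)} \ {in(p3,t2)} = {pkg_at(p2,whs2)}
  ∪ pre   = {pkg_at(p2,whs2)} ∪ {pkg_at(p3,portB), truck_at(t2,portB)}
          = {pkg_at(p2,whs2), pkg_at(p3,portB), truck_at(t2,portB)}

== RESULT ==
["pkg_at(p2,whs2)", "pkg_at(p3,portB)", "truck_at(t2,portB)"]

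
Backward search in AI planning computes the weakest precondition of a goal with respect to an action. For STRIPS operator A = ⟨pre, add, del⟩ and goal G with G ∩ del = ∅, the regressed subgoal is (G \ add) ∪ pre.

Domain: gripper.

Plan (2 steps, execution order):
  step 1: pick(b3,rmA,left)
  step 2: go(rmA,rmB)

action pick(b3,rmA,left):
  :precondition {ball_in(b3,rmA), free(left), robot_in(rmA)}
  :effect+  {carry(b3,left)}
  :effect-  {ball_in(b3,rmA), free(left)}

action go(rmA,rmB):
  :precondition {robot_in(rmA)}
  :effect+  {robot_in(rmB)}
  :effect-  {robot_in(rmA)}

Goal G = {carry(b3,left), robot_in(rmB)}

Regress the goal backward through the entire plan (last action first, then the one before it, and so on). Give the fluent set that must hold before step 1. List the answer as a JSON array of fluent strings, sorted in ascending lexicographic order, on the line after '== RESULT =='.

Regress step by step:
  through step 2 (go(rmA,rmB)): drop {robot_in(rmB)}, keep {carry(b3,left)}, require {robot_in(rmA)}
    → {carry(b3,left), robot_in(rmA)}
  through step 1 (pick(b3,rmA,left)): drop {carry(b3,left)}, keep {robot_in(rmA)}, require {ball_in(b3,rmA), free(left), robot_in(rmA)}
    → {ball_in(b3,rmA), free(left), robot_in(rmA)}

== RESULT ==
["ball_in(b3,rmA)", "free(left)", "robot_in(rmA)"]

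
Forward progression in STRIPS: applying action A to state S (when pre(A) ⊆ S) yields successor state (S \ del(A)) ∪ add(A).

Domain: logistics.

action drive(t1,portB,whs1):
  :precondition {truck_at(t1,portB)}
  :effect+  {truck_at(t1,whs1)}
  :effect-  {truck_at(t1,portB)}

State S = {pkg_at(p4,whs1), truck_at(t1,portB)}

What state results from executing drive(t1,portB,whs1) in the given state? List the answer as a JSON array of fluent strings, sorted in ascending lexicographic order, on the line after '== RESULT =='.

Compute (S \ del) ∪ add:
  pre ⊆ S: {truck_at(t1,portB)} ⊆ S  — applicable
  S \ del = {pkg_at(p4,whs1)}
  ∪ add   = {pkg_at(p4,whs1), truck_at(t1,whs1)}

== RESULT ==
["pkg_at(p4,whs1)", "truck_at(t1,whs1)"]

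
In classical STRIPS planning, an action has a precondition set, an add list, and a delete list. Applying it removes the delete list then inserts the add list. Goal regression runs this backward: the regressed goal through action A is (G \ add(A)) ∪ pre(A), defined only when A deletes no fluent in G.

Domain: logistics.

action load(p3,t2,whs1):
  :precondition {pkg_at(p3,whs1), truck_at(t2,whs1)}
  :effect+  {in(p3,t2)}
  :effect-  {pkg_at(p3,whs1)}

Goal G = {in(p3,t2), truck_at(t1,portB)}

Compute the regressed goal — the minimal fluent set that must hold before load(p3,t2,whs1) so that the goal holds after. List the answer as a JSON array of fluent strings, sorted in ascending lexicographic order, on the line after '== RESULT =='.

Compute (G \ add) ∪ pre:
  G ∩ del = {}  (empty — regression defined)
  G \ add = {in(p3,t2), truck_at(t1,portB)} \ {in(p3,t2)} = {truck_at(t1,portB)}
  ∪ pre   = {truck_at(t1,portB)} ∪ {pkg_at(p3,whs1), truck_at(t2,whs1)}
          = {pkg_at(p3,whs1), truck_at(t1,portB), truck_at(t2,whs1)}

== RESULT ==
["pkg_at(p3,whs1)", "truck_at(t1,portB)", "truck_at(t2,whs1)"]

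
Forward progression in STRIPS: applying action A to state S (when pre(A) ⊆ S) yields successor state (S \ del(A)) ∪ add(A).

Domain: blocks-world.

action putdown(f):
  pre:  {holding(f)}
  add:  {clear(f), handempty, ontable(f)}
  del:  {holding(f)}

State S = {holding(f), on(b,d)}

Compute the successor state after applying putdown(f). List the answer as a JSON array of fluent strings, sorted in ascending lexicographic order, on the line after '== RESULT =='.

Compute (S \ del) ∪ add:
  pre ⊆ S: {holding(f)} ⊆ S  — applicable
  S \ del = {on(b,d)}
  ∪ add   = {clear(f), handempty, on(b,d), ontable(f)}

== RESULT ==
["clear(f)", "handempty", "on(b,d)", "ontable(f)"]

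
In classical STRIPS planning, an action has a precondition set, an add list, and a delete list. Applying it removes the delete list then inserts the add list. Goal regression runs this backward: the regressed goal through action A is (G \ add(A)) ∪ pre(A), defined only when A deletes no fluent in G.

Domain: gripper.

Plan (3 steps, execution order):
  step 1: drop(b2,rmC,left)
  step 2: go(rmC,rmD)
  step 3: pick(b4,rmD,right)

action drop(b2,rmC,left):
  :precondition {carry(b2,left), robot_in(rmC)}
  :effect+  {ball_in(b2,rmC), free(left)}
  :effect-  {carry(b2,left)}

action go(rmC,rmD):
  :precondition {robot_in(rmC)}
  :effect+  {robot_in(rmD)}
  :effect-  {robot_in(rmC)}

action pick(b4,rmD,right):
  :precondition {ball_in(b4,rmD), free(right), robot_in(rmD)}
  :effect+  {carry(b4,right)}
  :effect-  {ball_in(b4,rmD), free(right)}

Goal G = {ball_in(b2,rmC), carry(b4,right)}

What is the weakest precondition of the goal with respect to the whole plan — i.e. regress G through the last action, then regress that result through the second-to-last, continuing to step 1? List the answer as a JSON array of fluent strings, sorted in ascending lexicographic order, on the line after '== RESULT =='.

Work backward from the goal:
  through step 3 (pick(b4,rmD,right)): drop {carry(b4,right)}, keep {ball_in(b2,rmC)}, require {ball_in(b4,rmD), free(right), robot_in(rmD)}
    → {ball_in(b2,rmC), ball_in(b4,rmD), free(right), robot_in(rmD)}
  through step 2 (go(rmC,rmD)): drop {robot_in(rmD)}, keep {ball_in(b2,rmC), ball_in(b4,rmD), free(right)}, require {robot_in(rmC)}
    → {ball_in(b2,rmC), ball_in(b4,rmD), free(right), robot_in(rmC)}
  through step 1 (drop(b2,rmC,left)): drop {ball_in(b2,rmC)}, keep {ball_in(b4,rmD), free(right), robot_in(rmC)}, require {carry(b2,left), robot_in(rmC)}
    → {ball_in(b4,rmD), carry(b2,left), free(right), robot_in(rmC)}

== RESULT ==
["ball_in(b4,rmD)", "carry(b2,left)", "free(right)", "robot_in(rmC)"]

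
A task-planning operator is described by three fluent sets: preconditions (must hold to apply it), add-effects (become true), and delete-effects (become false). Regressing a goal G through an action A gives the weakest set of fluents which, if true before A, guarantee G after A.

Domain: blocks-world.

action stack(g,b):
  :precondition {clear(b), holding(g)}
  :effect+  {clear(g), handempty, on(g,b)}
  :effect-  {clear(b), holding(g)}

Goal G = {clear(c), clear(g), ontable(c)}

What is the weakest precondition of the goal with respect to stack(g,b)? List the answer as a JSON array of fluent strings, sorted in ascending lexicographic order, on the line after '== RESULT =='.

Regress:
  G ∩ del = {}  (empty — regression defined)
  G \ add = {clear(c), clear(g), ontable(c)} \ {clear(g), handempty, on(g,b)} = {clear(c), ontable(c)}
  ∪ pre   = {clear(c), ontable(c)} ∪ {clear(b), holding(g)}
          = {clear(b), clear(c), holding(g), ontable(c)}

== RESULT ==
["clear(b)", "clear(c)", "holding(g)", "ontable(c)"]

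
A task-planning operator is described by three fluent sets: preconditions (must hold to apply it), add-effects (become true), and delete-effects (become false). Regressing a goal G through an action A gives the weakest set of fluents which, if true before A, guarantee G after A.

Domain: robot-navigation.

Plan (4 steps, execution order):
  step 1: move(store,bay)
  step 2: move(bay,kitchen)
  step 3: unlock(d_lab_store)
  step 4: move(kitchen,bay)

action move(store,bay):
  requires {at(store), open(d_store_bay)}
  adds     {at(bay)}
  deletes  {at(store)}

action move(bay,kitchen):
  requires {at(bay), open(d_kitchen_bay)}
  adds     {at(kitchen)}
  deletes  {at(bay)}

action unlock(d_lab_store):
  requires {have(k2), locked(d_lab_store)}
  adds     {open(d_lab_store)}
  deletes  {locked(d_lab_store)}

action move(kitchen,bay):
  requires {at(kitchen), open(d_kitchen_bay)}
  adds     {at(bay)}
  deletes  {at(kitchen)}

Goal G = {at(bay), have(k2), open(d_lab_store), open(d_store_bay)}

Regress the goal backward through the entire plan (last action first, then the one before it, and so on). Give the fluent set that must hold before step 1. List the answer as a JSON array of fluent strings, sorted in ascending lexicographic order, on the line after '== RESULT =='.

Work backward from the goal:
  through step 4 (move(kitchen,bay)): drop {at(bay)}, keep {have(k2), open(d_lab_store), open(d_store_bay)}, require {at(kitchen), open(d_kitchen_bay)}
    → {at(kitchen), have(k2), open(d_kitchen_bay), open(d_lab_store), open(d_store_bay)}
  through step 3 (unlock(d_lab_store)): drop {open(d_lab_store)}, keep {at(kitchen), have(k2), open(d_kitchen_bay), open(d_store_bay)}, require {have(k2), locked(d_lab_store)}
    → {at(kitchen), have(k2), locked(d_lab_store), open(d_kitchen_bay), open(d_store_bay)}
  through step 2 (move(bay,kitchen)): drop {at(kitchen)}, keep {have(k2), locked(d_lab_store), open(d_kitchen_bay), open(d_store_bay)}, require {at(bay), open(d_kitchen_bay)}
    → {at(bay), have(k2), locked(d_lab_store), open(d_kitchen_bay), open(d_store_bay)}
  through step 1 (move(store,bay)): drop {at(bay)}, keep {have(k2), locked(d_lab_store), open(d_kitchen_bay), open(d_store_bay)}, require {at(store), open(d_store_bay)}
    → {at(store), have(k2), locked(d_lab_store), open(d_kitchen_bay), open(d_store_bay)}

== RESULT ==
["at(store)", "have(k2)", "locked(d_lab_store)", "open(d_kitchen_bay)", "open(d_store_bay)"]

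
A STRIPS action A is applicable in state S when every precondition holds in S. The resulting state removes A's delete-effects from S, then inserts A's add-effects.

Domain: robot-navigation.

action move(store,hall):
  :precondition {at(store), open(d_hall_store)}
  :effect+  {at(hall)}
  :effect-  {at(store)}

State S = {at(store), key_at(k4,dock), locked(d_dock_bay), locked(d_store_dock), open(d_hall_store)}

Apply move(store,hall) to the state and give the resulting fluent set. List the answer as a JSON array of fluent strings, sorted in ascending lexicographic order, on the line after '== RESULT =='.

Compute (S \ del) ∪ add:
  pre ⊆ S: {at(store), open(d_hall_store)} ⊆ S  — applicable
  S \ del = {key_at(k4,dock), locked(d_dock_bay), locked(d_store_dock), open(d_hall_store)}
  ∪ add   = {at(hall), key_at(k4,dock), locked(d_dock_bay), locked(d_store_dock), open(d_hall_store)}

== RESULT ==
["at(hall)", "key_at(k4,dock)", "locked(d_dock_bay)", "locked(d_store_dock)", "open(d_hall_store)"]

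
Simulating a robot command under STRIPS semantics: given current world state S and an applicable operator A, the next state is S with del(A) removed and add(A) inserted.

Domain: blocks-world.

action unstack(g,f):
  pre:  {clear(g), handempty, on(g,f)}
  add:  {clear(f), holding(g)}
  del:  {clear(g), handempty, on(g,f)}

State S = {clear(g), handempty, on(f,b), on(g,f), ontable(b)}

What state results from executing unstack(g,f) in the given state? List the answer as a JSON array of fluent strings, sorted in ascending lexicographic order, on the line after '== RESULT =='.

Compute (S \ del) ∪ add:
  pre ⊆ S: {clear(g), handempty, on(g,f)} ⊆ S  — applicable
  S \ del = {on(f,b), ontable(b)}
  ∪ add   = {clear(f), holding(g), on(f,b), ontable(b)}

== RESULT ==
["clear(f)", "holding(g)", "on(f,b)", "ontable(b)"]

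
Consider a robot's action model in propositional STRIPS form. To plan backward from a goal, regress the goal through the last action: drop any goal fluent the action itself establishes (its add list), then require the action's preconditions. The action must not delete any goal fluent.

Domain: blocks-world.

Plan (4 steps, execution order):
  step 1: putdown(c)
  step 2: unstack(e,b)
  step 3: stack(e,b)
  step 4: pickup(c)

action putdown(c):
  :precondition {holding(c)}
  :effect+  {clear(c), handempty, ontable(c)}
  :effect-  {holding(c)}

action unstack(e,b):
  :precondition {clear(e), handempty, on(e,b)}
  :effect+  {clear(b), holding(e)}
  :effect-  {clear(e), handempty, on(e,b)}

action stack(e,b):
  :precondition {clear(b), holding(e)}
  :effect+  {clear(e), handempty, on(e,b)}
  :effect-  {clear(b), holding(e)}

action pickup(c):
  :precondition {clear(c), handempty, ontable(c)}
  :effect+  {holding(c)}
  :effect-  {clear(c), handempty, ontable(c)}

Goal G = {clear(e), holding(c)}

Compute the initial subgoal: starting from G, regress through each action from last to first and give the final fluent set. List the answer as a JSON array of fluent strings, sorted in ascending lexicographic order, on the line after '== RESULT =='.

Work backward from the goal:
  through step 4 (pickup(c)): drop {holding(c)}, keep {clear(e)}, require {clear(c), handempty, ontable(c)}
    → {clear(c), clear(e), handempty, ontable(c)}
  through step 3 (stack(e,b)): drop {clear(e), handempty}, keep {clear(c), ontable(c)}, require {clear(b), holding(e)}
    → {clear(b), clear(c), holding(e), ontable(c)}
  through step 2 (unstack(e,b)): drop {clear(b), holding(e)}, keep {clear(c), ontable(c)}, require {clear(e), handempty, on(e,b)}
    → {clear(c), clear(e), handempty, on(e,b), ontable(c)}
  through step 1 (putdown(c)): drop {clear(c), handempty, ontable(c)}, keep {clear(e), on(e,b)}, require {holding(c)}
    → {clear(e), holding(c), on(e,b)}

== RESULT ==
["clear(e)", "holding(c)", "on(e,b)"]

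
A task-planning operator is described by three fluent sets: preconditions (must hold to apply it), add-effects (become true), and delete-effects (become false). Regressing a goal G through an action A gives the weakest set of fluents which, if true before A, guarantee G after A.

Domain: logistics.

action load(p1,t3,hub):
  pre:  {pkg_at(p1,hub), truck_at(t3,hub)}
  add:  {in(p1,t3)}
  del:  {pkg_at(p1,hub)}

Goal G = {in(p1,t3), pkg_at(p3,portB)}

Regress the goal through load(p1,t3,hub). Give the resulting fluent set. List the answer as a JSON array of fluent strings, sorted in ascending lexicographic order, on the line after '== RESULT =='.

Compute (G \ add) ∪ pre:
  G ∩ del = {}  (empty — regression defined)
  G \ add = {in(p1,t3), pkg_at(p3,portB)} \ {in(p1,t3)} = {pkg_at(p3,portB)}
  ∪ pre   = {pkg_at(p3,portB)} ∪ {pkg_at(p1,hub), truck_at(t3,hub)}
          = {pkg_at(p1,hub), pkg_at(p3,portB), truck_at(t3,hub)}

== RESULT ==
["pkg_at(p1,hub)", "pkg_at(p3,portB)", "truck_at(t3,hub)"]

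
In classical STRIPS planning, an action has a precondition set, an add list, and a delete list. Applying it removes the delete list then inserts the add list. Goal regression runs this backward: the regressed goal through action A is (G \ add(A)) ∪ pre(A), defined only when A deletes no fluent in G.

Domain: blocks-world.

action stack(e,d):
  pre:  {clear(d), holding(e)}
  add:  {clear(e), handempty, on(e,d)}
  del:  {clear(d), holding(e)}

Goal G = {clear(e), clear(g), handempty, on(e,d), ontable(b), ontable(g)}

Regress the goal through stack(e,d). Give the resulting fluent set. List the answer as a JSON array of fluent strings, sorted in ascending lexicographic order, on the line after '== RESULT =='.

Compute (G \ add) ∪ pre:
  G ∩ del = {}  (empty — regression defined)
  G \ add = {clear(e), clear(g), handempty, on(e,d), ontable(b), ontable(g)} \ {clear(e), handempty, on(e,d)} = {clear(g), ontable(b), ontable(g)}
  ∪ pre   = {clear(g), ontable(b), ontable(g)} ∪ {clear(d), holding(e)}
          = {clear(d), clear(g), holding(e), ontable(b), ontable(g)}

== RESULT ==
["clear(d)", "clear(g)", "holding(e)", "ontable(b)", "ontable(g)"]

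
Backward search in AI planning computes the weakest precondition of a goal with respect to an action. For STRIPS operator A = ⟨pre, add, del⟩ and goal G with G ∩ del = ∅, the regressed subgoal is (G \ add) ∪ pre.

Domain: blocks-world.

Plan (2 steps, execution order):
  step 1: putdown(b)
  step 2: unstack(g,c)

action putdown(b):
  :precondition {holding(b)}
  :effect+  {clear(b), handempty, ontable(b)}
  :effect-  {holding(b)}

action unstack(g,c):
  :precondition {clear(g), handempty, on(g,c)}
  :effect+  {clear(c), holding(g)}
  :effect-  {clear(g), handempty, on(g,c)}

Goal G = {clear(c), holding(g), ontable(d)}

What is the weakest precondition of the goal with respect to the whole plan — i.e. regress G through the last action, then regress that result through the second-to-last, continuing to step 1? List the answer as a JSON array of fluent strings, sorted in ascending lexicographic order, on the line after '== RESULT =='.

Regress step by step:
  through step 2 (unstack(g,c)): drop {clear(c), holding(g)}, keep {ontable(d)}, require {clear(g), handempty, on(g,c)}
    → {clear(g), handempty, on(g,c), ontable(d)}
  through step 1 (putdown(b)): drop {handempty}, keep {clear(g), on(g,c), ontable(d)}, require {holding(b)}
    → {clear(g), holding(b), on(g,c), ontable(d)}

== RESULT ==
["clear(g)", "holding(b)", "on(g,c)", "ontable(d)"]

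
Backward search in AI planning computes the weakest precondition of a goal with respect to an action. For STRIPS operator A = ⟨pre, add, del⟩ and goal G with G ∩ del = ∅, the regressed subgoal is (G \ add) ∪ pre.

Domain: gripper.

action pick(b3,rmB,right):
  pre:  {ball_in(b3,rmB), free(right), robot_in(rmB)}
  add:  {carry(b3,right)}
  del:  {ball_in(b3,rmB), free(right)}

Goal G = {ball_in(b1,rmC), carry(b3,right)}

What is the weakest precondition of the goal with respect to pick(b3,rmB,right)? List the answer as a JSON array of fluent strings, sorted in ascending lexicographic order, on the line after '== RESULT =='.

Compute (G \ add) ∪ pre:
  G ∩ del = {}  (empty — regression defined)
  G \ add = {ball_in(b1,rmC), carry(b3,right)} \ {carry(b3,right)} = {ball_in(b1,rmC)}
  ∪ pre   = {ball_in(b1,rmC)} ∪ {ball_in(b3,rmB), free(right), robot_in(rmB)}
          = {ball_in(b1,rmC), ball_in(b3,rmB), free(right), robot_in(rmB)}

== RESULT ==
["ball_in(b1,rmC)", "ball_in(b3,rmB)", "free(right)", "robot_in(rmB)"]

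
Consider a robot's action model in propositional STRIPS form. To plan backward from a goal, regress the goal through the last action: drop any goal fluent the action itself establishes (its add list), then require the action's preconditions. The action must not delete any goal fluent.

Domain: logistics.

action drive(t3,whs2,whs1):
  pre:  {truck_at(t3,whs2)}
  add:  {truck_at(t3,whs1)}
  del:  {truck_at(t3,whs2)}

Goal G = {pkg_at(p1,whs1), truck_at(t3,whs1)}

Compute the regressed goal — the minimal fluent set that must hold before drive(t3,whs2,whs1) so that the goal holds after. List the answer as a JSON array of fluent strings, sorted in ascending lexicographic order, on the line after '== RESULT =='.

Regress:
  G ∩ del = {}  (empty — regression defined)
  G \ add = {pkg_at(p1,whs1), truck_at(t3,whs1)} \ {truck_at(t3,whs1)} = {pkg_at(p1,whs1)}
  ∪ pre   = {pkg_at(p1,whs1)} ∪ {truck_at(t3,whs2)}
          = {pkg_at(p1,whs1), truck_at(t3,whs2)}

== RESULT ==
["pkg_at(p1,whs1)", "truck_at(t3,whs2)"]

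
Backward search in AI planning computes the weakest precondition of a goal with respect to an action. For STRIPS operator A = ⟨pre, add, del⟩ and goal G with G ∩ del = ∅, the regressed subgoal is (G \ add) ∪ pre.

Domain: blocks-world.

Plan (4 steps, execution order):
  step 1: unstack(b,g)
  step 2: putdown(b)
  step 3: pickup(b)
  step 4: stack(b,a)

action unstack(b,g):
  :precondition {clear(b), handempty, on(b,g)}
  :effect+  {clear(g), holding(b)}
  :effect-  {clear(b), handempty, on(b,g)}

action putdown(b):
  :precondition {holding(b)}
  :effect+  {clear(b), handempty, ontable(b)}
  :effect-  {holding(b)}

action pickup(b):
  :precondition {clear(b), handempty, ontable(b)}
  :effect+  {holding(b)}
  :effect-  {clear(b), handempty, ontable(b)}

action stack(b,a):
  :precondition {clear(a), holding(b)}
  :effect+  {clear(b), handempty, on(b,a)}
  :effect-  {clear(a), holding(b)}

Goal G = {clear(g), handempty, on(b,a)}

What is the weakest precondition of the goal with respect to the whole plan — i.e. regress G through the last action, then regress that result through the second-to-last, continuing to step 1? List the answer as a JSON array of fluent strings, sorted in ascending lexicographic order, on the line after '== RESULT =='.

Regress step by step:
  through step 4 (stack(b,a)): drop {handempty, on(b,a)}, keep {clear(g)}, require {clear(a), holding(b)}
    → {clear(a), clear(g), holding(b)}
  through step 3 (pickup(b)): drop {holding(b)}, keep {clear(a), clear(g)}, require {clear(b), handempty, ontable(b)}
    → {clear(a), clear(b), clear(g), handempty, ontable(b)}
  through step 2 (putdown(b)): drop {clear(b), handempty, ontable(b)}, keep {clear(a), clear(g)}, require {holding(b)}
    → {clear(a), clear(g), holding(b)}
  through step 1 (unstack(b,g)): drop {clear(g), holding(b)}, keep {clear(a)}, require {clear(b), handempty, on(b,g)}
    → {clear(a), clear(b), handempty, on(b,g)}

== RESULT ==
["clear(a)", "clear(b)", "handempty", "on(b,g)"]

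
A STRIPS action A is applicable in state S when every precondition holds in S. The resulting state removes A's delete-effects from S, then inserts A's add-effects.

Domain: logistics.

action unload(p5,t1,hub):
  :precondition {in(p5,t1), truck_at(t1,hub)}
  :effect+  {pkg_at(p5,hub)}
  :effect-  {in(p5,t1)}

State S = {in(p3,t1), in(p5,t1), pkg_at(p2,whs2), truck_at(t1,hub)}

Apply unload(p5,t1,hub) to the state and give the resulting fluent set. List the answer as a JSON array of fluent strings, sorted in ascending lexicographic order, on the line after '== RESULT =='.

Compute (S \ del) ∪ add:
  pre ⊆ S: {in(p5,t1), truck_at(t1,hub)} ⊆ S  — applicable
  S \ del = {in(p3,t1), pkg_at(p2,whs2), truck_at(t1,hub)}
  ∪ add   = {in(p3,t1), pkg_at(p2,whs2), pkg_at(p5,hub), truck_at(t1,hub)}

== RESULT ==
["in(p3,t1)", "pkg_at(p2,whs2)", "pkg_at(p5,hub)", "truck_at(t1,hub)"]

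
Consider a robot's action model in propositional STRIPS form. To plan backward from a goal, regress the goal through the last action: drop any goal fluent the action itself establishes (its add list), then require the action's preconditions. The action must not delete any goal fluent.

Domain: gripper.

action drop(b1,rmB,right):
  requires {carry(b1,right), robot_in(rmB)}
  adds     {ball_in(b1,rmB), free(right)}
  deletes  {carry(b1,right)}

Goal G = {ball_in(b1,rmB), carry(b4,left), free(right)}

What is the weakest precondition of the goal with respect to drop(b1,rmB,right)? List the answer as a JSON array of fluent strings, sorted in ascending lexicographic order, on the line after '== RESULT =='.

Compute (G \ add) ∪ pre:
  G ∩ del = {}  (empty — regression defined)
  G \ add = {ball_in(b1,rmB), carry(b4,left), free(right)} \ {ball_in(b1,rmB), free(right)} = {carry(b4,left)}
  ∪ pre   = {carry(b4,left)} ∪ {carry(b1,right), robot_in(rmB)}
          = {carry(b1,right), carry(b4,left), robot_in(rmB)}

== RESULT ==
["carry(b1,right)", "carry(b4,left)", "robot_in(rmB)"]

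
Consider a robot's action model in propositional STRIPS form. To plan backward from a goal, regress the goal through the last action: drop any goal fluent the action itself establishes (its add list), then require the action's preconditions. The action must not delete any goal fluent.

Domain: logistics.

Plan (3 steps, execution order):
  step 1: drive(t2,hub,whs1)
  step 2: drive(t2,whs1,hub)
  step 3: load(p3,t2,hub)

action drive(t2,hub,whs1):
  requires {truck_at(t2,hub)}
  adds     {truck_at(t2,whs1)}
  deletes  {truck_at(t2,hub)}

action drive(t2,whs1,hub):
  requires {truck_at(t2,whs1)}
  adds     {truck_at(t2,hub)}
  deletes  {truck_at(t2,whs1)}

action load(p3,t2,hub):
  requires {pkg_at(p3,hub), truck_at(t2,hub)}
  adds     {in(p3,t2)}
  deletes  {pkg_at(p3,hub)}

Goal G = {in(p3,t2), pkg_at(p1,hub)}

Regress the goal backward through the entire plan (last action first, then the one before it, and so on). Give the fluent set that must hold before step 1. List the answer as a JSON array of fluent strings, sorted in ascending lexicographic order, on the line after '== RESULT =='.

Work backward from the goal:
  through step 3 (load(p3,t2,hub)): drop {in(p3,t2)}, keep {pkg_at(p1,hub)}, require {pkg_at(p3,hub), truck_at(t2,hub)}
    → {pkg_at(p1,hub), pkg_at(p3,hub), truck_at(t2,hub)}
  through step 2 (drive(t2,whs1,hub)): drop {truck_at(t2,hub)}, keep {pkg_at(p1,hub), pkg_at(p3,hub)}, require {truck_at(t2,whs1)}
    → {pkg_at(p1,hub), pkg_at(p3,hub), truck_at(t2,whs1)}
  through step 1 (drive(t2,hub,whs1)): drop {truck_at(t2,whs1)}, keep {pkg_at(p1,hub), pkg_at(p3,hub)}, require {truck_at(t2,hub)}
    → {pkg_at(p1,hub), pkg_at(p3,hub), truck_at(t2,hub)}

== RESULT ==
["pkg_at(p1,hub)", "pkg_at(p3,hub)", "truck_at(t2,hub)"]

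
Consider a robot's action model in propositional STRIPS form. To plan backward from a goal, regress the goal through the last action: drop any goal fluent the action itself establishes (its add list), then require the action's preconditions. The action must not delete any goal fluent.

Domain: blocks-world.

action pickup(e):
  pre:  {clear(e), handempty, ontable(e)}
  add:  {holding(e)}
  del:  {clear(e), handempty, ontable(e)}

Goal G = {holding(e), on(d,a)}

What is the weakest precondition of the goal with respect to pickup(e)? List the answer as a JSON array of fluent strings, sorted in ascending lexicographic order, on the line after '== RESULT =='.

Compute (G \ add) ∪ pre:
  G ∩ del = {}  (empty — regression defined)
  G \ add = {holding(e), on(d,a)} \ {holding(e)} = {on(d,a)}
  ∪ pre   = {on(d,a)} ∪ {clear(e), handempty, ontable(e)}
          = {clear(e), handempty, on(d,a), ontable(e)}

== RESULT ==
["clear(e)", "handempty", "on(d,a)", "ontable(e)"]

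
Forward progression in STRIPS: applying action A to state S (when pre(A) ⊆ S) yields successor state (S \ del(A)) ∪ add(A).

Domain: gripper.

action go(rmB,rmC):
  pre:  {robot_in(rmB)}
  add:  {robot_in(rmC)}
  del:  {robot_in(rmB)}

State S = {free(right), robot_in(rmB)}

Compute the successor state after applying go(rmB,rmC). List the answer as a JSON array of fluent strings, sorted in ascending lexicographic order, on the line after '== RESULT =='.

Compute (S \ del) ∪ add:
  pre ⊆ S: {robot_in(rmB)} ⊆ S  — applicable
  S \ del = {free(right)}
  ∪ add   = {free(right), robot_in(rmC)}

== RESULT ==
["free(right)", "robot_in(rmC)"]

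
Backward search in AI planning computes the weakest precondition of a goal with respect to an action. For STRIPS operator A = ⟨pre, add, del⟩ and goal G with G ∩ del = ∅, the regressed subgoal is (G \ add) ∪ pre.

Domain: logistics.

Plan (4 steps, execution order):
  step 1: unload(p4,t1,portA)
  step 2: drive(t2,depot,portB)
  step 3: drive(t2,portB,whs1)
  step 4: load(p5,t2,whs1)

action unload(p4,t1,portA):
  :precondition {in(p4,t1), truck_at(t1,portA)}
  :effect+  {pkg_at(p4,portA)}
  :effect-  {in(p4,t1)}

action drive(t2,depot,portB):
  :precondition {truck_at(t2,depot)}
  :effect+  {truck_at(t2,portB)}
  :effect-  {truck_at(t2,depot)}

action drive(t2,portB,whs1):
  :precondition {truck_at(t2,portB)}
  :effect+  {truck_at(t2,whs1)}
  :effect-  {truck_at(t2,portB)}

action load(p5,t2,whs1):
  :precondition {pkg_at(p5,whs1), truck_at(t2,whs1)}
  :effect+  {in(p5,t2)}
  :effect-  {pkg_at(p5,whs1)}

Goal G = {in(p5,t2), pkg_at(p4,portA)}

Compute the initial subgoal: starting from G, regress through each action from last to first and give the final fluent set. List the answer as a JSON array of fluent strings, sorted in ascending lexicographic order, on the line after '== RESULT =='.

Work backward from the goal:
  through step 4 (load(p5,t2,whs1)): drop {in(p5,t2)}, keep {pkg_at(p4,portA)}, require {pkg_at(p5,whs1), truck_at(t2,whs1)}
    → {pkg_at(p4,portA), pkg_at(p5,whs1), truck_at(t2,whs1)}
  through step 3 (drive(t2,portB,whs1)): drop {truck_at(t2,whs1)}, keep {pkg_at(p4,portA), pkg_at(p5,whs1)}, require {truck_at(t2,portB)}
    → {pkg_at(p4,portA), pkg_at(p5,whs1), truck_at(t2,portB)}
  through step 2 (drive(t2,depot,portB)): drop {truck_at(t2,portB)}, keep {pkg_at(p4,portA), pkg_at(p5,whs1)}, require {truck_at(t2,depot)}
    → {pkg_at(p4,portA), pkg_at(p5,whs1), truck_at(t2,depot)}
  through step 1 (unload(p4,t1,portA)): drop {pkg_at(p4,portA)}, keep {pkg_at(p5,whs1), truck_at(t2,depot)}, require {in(p4,t1), truck_at(t1,portA)}
    → {in(p4,t1), pkg_at(p5,whs1), truck_at(t1,portA), truck_at(t2,depot)}

== RESULT ==
["in(p4,t1)", "pkg_at(p5,whs1)", "truck_at(t1,portA)", "truck_at(t2,depot)"]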